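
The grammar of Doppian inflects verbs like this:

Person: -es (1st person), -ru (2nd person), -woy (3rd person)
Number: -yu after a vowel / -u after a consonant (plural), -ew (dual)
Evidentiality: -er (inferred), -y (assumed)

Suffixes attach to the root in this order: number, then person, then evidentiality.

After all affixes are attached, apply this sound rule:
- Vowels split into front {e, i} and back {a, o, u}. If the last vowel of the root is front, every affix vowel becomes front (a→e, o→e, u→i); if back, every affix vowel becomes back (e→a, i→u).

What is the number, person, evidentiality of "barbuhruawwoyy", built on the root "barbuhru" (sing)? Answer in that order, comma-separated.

dual, 3rd person, assumed

Segment: barbuhru-ew-woy-y.
number: -ew → dual.
person: -woy → 3rd person.
evidentiality: -y → assumed.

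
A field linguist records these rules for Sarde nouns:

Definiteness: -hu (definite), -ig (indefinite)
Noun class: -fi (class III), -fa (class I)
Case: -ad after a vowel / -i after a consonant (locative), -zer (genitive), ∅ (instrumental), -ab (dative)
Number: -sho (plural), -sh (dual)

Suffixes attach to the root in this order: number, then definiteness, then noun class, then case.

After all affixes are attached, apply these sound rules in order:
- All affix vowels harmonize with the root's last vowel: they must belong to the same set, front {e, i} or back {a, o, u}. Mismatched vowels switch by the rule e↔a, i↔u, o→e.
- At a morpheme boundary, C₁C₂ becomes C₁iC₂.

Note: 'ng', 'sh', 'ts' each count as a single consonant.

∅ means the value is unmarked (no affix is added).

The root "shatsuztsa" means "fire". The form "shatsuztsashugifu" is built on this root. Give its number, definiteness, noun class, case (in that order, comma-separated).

Segment: shatsuztsa-sh-ig-fi.
number: -sh → dual.
definiteness: -ig → indefinite.
noun class: -fi → class III.
case: ∅ → instrumental.

dual, indefinite, class III, instrumental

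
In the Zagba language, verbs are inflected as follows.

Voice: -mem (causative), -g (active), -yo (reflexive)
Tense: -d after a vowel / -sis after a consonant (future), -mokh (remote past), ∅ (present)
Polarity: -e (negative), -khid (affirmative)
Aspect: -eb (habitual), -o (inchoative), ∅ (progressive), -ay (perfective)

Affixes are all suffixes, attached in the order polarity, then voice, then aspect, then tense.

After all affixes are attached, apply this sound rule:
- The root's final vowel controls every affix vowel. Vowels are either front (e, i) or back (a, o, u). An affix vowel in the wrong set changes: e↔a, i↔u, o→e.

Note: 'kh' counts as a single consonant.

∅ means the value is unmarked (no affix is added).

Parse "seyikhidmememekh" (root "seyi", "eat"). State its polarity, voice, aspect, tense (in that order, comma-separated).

affirmative, causative, inchoative, remote past

Segment: seyi-khid-mem-o-mokh.
polarity: -khid → affirmative.
voice: -mem → causative.
aspect: -o → inchoative.
tense: -mokh → remote past.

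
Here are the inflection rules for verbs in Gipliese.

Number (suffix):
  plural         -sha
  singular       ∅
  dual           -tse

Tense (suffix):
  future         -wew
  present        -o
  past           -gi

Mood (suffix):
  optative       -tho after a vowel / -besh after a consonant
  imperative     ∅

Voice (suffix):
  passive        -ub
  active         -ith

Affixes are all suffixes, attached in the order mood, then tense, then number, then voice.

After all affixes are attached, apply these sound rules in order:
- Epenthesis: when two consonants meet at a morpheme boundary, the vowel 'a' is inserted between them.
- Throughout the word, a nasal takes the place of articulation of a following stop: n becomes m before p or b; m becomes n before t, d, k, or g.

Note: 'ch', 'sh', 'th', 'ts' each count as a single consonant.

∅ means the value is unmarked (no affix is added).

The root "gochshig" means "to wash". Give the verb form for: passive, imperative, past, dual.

mood = imperative: zero marking, form stays gochshig.
Attach tense past -gi → gochshiggi.
Attach number dual -tse → gochshiggitse.
Attach voice passive -ub → gochshiggitseub.
Apply epenthesis: gochshiggitseub → gochshigagitseub.
Nasal assimilation: no change.

gochshigagitseub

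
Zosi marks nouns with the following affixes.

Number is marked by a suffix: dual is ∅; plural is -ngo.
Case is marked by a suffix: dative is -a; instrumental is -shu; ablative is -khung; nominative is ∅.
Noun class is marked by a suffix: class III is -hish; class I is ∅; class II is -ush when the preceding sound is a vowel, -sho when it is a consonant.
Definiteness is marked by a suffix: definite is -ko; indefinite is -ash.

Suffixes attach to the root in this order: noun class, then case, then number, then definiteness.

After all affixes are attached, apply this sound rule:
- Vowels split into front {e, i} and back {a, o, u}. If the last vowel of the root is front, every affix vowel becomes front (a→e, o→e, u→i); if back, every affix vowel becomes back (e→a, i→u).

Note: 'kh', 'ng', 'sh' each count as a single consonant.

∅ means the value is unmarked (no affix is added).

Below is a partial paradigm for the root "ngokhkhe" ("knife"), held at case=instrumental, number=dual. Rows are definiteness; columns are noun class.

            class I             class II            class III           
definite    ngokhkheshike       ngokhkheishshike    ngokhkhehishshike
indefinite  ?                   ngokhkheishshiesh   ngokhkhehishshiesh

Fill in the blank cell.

ngokhkheshiesh

noun class = class I: zero marking, form stays ngokhkhe.
Attach case instrumental -shu → ngokhkheshu.
number = dual: zero marking, form stays ngokhkheshu.
Attach definiteness indefinite -ash → ngokhkheshuash.
Apply vowel harmony: ngokhkheshuash → ngokhkheshiesh.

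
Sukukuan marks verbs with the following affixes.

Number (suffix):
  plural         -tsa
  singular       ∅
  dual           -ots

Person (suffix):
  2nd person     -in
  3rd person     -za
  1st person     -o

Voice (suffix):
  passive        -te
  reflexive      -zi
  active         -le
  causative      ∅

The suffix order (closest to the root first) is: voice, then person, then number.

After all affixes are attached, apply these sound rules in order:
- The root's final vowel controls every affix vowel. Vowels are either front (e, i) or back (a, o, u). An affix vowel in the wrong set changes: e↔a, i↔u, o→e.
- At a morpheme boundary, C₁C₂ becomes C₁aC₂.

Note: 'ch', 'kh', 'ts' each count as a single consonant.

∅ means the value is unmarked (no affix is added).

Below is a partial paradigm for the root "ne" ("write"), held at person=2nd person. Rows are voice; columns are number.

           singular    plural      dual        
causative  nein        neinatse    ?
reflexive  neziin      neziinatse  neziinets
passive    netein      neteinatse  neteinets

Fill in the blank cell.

neinets

voice = causative: zero marking, form stays ne.
Attach person 2nd person -in → nein.
Attach number dual -ots → neinots.
Apply vowel harmony: neinots → neinets.
Epenthesis: no change.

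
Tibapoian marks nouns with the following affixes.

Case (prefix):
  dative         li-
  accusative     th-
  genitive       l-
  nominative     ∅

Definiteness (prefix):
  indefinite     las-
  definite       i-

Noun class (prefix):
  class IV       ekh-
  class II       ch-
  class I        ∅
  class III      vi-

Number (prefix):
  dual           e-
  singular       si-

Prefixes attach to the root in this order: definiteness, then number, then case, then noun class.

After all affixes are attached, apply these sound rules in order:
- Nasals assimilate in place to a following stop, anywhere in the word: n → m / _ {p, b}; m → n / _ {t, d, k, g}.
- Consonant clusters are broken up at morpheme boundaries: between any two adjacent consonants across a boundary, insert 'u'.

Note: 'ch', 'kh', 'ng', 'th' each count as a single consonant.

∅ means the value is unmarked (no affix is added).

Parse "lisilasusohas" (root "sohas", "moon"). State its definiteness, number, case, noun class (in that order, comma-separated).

Segment: li-si-las-sohas.
definiteness: las- → indefinite.
number: si- → singular.
case: li- → dative.
noun class: ∅ → class I.

indefinite, singular, dative, class I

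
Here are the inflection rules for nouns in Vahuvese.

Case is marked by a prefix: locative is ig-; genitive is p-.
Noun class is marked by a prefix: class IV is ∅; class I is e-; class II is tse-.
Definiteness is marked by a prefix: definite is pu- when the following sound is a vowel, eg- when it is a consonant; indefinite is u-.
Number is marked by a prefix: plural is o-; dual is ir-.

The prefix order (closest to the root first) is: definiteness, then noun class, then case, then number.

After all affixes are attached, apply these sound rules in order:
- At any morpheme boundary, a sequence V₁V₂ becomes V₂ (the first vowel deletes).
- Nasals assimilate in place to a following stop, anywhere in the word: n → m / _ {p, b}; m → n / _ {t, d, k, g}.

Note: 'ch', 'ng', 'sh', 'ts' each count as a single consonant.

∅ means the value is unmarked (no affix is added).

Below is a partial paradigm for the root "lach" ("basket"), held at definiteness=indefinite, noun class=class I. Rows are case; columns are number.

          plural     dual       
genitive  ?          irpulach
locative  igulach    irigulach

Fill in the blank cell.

Attach definiteness indefinite u- → ulach.
Attach noun class class I e- → eulach.
Attach case genitive p- → peulach.
Attach number plural o- → opeulach.
Apply vowel deletion: opeulach → opulach.
Nasal assimilation: no change.

opulach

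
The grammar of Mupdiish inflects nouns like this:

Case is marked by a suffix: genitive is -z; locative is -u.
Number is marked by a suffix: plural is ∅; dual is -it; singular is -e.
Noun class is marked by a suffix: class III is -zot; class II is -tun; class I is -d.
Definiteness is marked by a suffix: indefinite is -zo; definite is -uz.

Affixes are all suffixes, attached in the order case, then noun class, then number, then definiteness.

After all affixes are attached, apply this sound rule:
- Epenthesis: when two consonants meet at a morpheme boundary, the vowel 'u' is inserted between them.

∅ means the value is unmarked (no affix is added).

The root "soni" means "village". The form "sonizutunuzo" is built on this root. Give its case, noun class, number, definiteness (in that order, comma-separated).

Segment: soni-z-tun-zo.
case: -z → genitive.
noun class: -tun → class II.
number: ∅ → plural.
definiteness: -zo → indefinite.

genitive, class II, plural, indefinite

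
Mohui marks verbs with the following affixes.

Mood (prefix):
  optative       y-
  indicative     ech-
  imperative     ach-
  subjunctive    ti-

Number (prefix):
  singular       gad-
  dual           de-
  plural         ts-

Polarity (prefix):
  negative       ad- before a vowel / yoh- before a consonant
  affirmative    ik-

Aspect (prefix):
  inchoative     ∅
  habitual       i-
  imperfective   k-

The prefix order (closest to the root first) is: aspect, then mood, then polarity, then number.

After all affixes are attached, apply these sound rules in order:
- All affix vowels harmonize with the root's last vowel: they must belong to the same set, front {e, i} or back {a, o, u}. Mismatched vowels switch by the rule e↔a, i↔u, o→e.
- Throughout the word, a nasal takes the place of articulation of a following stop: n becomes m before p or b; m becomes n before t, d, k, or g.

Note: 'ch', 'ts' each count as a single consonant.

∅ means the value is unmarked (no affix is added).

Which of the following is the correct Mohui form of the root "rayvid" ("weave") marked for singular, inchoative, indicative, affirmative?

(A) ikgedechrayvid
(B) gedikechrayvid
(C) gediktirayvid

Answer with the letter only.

aspect = inchoative: zero marking, form stays rayvid.
Attach mood indicative ech- → echrayvid.
Attach polarity affirmative ik- → ikechrayvid.
Attach number singular gad- → gadikechrayvid.
Apply vowel harmony: gadikechrayvid → gedikechrayvid.
Nasal assimilation: no change.
So the correct form is gedikechrayvid, option (B).
(A) ikgedechrayvid is wrong: it has the affixes in the wrong order.
(C) gediktirayvid is wrong: it uses subjunctive instead of indicative for mood.

B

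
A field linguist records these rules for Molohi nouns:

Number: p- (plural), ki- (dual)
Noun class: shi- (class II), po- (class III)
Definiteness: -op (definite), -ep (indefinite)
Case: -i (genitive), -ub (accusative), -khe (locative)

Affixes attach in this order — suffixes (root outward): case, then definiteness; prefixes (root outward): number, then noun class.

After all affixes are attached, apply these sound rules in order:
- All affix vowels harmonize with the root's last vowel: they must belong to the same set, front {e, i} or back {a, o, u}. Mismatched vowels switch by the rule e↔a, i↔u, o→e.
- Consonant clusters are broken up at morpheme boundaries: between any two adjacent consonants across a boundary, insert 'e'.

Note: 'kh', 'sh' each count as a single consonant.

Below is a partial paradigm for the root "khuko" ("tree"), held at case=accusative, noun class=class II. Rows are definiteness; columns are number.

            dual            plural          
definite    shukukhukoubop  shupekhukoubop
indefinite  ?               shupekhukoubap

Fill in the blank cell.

Attach number dual ki- → kikhuko.
Attach case accusative -ub → kikhukoub.
Attach noun class class II shi- → shikikhukoub.
Attach definiteness indefinite -ep → shikikhukoubep.
Apply vowel harmony: shikikhukoubep → shukukhukoubap.
Epenthesis: no change.

shukukhukoubap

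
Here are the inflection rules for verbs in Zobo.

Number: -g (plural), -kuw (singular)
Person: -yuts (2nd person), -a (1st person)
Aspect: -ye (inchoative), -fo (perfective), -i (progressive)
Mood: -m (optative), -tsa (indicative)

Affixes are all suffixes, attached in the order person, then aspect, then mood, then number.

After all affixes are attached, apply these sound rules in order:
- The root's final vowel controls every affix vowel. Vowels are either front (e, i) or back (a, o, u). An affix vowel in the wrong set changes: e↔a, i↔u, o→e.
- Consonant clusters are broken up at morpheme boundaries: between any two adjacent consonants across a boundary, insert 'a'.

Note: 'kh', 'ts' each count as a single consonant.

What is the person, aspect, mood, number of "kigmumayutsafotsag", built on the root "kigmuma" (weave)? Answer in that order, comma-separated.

Segment: kigmuma-yuts-fo-tsa-g.
person: -yuts → 2nd person.
aspect: -fo → perfective.
mood: -tsa → indicative.
number: -g → plural.

2nd person, perfective, indicative, plural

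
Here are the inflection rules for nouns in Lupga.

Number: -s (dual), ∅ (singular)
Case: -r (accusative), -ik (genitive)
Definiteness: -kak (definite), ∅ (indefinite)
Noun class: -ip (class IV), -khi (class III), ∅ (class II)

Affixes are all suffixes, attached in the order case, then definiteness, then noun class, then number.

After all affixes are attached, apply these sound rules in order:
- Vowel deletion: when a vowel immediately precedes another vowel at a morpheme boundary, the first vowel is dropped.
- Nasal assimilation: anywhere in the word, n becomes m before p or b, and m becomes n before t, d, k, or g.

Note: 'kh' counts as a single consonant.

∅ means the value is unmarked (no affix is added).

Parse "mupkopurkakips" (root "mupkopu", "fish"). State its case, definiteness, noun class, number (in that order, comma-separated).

Segment: mupkopu-r-kak-ip-s.
case: -r → accusative.
definiteness: -kak → definite.
noun class: -ip → class IV.
number: -s → dual.

accusative, definite, class IV, dual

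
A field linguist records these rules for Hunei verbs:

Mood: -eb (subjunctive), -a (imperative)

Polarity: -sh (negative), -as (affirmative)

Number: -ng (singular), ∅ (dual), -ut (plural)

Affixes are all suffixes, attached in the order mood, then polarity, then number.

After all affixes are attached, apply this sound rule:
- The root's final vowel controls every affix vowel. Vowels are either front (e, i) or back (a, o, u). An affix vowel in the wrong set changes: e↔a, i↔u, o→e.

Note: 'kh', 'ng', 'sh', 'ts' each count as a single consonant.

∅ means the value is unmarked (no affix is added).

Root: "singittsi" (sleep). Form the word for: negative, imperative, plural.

Attach mood imperative -a → singittsia.
Attach polarity negative -sh → singittsiash.
Attach number plural -ut → singittsiashut.
Apply vowel harmony: singittsiashut → singittsieshit.

singittsieshit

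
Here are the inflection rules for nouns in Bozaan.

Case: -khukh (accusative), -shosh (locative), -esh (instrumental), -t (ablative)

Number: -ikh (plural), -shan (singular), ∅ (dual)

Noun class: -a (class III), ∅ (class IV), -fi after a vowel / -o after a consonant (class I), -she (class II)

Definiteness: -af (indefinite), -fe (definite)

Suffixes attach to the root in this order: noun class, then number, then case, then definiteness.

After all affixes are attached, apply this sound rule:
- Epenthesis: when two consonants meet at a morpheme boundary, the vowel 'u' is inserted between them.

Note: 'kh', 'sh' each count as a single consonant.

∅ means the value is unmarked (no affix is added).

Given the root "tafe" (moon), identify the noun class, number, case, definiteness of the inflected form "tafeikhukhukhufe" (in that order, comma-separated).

Segment: tafe-ikh-khukh-fe.
noun class: ∅ → class IV.
number: -ikh → plural.
case: -khukh → accusative.
definiteness: -fe → definite.

class IV, plural, accusative, definite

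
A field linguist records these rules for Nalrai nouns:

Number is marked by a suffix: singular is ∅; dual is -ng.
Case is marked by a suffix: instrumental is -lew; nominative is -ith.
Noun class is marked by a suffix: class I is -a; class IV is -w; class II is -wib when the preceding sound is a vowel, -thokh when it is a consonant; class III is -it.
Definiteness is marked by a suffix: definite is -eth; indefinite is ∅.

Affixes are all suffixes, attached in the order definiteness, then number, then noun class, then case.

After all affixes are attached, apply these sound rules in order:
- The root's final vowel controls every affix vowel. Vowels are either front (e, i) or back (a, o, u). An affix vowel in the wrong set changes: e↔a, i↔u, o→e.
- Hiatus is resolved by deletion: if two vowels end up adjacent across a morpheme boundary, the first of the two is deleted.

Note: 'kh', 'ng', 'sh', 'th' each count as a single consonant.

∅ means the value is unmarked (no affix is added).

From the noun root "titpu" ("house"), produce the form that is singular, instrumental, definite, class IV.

Attach definiteness definite -eth → titpueth.
number = singular: zero marking, form stays titpueth.
Attach noun class class IV -w → titpuethw.
Attach case instrumental -lew → titpuethwlew.
Apply vowel harmony: titpuethwlew → titpuathwlaw.
Apply vowel deletion: titpuathwlaw → titpathwlaw.

titpathwlaw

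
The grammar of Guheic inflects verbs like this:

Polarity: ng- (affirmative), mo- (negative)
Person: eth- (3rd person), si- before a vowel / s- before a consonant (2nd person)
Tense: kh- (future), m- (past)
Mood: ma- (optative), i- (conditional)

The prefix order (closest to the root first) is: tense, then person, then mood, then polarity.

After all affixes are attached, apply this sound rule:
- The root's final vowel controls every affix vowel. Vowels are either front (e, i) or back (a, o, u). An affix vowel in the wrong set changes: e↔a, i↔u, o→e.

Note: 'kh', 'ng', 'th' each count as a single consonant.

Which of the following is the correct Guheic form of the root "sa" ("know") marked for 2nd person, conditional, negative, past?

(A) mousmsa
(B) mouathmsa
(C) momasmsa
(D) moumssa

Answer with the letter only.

Attach tense past m- → msa.
Attach person 2nd person s- (before consonant 'm') → smsa.
Attach mood conditional i- → ismsa.
Attach polarity negative mo- → moismsa.
Apply vowel harmony: moismsa → mousmsa.
So the correct form is mousmsa, option (A).
(B) mouathmsa is wrong: it uses 3rd person instead of 2nd person for person.
(D) moumssa is wrong: it has the affixes in the wrong order.
(C) momasmsa is wrong: it uses optative instead of conditional for mood.

A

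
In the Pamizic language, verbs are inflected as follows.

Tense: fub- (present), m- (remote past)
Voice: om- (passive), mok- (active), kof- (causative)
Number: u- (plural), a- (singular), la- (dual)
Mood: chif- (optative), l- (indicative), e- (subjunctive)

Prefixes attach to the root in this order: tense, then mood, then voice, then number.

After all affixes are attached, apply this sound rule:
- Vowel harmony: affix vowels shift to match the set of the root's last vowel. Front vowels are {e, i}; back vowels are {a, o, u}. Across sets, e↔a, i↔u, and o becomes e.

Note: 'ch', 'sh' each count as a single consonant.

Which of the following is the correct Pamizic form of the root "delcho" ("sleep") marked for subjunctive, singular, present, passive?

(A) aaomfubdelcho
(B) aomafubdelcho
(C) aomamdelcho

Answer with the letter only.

B

Attach tense present fub- → fubdelcho.
Attach mood subjunctive e- → efubdelcho.
Attach voice passive om- → omefubdelcho.
Attach number singular a- → aomefubdelcho.
Apply vowel harmony: aomefubdelcho → aomafubdelcho.
So the correct form is aomafubdelcho, option (B).
(A) aaomfubdelcho is wrong: it has the affixes in the wrong order.
(C) aomamdelcho is wrong: it uses remote past instead of present for tense.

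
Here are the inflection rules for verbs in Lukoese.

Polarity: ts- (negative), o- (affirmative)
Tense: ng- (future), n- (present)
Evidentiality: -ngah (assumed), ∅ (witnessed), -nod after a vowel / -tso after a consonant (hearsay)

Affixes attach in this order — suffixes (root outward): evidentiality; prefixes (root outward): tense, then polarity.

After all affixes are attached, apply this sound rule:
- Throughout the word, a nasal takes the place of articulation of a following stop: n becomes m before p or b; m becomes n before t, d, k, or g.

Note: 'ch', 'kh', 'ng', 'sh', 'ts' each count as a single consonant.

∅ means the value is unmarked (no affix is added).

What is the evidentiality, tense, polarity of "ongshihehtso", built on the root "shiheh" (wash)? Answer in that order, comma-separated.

hearsay, future, affirmative

Segment: o-ng-shiheh-tso.
evidentiality: -nod/tso → hearsay.
tense: ng- → future.
polarity: o- → affirmative.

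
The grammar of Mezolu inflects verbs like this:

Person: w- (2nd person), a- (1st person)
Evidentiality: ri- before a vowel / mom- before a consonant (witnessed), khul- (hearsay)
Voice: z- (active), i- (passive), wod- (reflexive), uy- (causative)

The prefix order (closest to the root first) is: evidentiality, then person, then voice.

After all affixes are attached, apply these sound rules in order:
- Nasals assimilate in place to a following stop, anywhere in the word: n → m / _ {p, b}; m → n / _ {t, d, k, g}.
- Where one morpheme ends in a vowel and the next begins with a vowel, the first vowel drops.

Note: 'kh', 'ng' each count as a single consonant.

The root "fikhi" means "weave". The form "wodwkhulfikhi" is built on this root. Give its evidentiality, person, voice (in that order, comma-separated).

Segment: wod-w-khul-fikhi.
evidentiality: khul- → hearsay.
person: w- → 2nd person.
voice: wod- → reflexive.

hearsay, 2nd person, reflexive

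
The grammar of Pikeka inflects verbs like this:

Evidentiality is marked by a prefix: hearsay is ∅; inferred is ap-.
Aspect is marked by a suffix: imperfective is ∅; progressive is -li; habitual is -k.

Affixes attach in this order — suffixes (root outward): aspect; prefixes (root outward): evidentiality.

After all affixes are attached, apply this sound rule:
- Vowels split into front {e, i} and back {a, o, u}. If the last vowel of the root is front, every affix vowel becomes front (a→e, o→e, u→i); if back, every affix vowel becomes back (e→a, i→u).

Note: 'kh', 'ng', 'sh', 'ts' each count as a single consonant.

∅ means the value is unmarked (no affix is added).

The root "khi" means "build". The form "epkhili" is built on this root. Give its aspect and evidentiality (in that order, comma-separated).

Segment: ap-khi-li.
aspect: -li → progressive.
evidentiality: ap- → inferred.

progressive, inferred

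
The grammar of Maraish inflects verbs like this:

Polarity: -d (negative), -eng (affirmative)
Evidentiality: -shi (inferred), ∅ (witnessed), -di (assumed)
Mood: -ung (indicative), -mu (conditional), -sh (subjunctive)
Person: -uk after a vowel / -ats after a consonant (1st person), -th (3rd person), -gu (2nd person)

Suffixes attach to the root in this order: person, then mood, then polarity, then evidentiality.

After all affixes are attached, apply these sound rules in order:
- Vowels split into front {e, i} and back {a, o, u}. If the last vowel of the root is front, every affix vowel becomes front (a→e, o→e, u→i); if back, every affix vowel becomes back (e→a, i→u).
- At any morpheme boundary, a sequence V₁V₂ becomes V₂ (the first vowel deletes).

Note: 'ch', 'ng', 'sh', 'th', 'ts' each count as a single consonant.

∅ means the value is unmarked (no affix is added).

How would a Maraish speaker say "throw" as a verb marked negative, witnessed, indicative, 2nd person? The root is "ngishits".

Attach person 2nd person -gu → ngishitsgu.
Attach mood indicative -ung → ngishitsguung.
Attach polarity negative -d → ngishitsguungd.
evidentiality = witnessed: zero marking, form stays ngishitsguungd.
Apply vowel harmony: ngishitsguungd → ngishitsgiingd.
Apply vowel deletion: ngishitsgiingd → ngishitsgingd.

ngishitsgingd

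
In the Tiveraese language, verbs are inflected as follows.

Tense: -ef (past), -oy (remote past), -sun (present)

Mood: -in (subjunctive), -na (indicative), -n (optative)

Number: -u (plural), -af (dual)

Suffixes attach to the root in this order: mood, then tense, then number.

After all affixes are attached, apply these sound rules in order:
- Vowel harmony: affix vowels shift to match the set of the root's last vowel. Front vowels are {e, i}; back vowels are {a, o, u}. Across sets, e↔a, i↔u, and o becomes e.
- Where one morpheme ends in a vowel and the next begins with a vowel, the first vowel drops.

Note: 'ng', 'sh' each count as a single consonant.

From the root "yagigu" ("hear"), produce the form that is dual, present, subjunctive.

yagigunsunaf

Attach mood subjunctive -in → yagiguin.
Attach tense present -sun → yagiguinsun.
Attach number dual -af → yagiguinsunaf.
Apply vowel harmony: yagiguinsunaf → yagiguunsunaf.
Apply vowel deletion: yagiguunsunaf → yagigunsunaf.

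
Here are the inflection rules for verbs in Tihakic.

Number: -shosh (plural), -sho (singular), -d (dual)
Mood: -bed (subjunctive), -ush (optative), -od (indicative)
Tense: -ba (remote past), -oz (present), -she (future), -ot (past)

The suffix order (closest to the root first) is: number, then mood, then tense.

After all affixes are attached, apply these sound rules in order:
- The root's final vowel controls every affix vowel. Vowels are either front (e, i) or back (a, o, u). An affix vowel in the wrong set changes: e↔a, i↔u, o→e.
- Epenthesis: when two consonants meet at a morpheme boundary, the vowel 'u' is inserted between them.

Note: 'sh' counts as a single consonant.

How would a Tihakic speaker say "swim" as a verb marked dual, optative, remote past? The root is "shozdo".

shozdodushuba

Attach number dual -d → shozdod.
Attach mood optative -ush → shozdodush.
Attach tense remote past -ba → shozdodushba.
Vowel harmony: no change.
Apply epenthesis: shozdodushba → shozdodushuba.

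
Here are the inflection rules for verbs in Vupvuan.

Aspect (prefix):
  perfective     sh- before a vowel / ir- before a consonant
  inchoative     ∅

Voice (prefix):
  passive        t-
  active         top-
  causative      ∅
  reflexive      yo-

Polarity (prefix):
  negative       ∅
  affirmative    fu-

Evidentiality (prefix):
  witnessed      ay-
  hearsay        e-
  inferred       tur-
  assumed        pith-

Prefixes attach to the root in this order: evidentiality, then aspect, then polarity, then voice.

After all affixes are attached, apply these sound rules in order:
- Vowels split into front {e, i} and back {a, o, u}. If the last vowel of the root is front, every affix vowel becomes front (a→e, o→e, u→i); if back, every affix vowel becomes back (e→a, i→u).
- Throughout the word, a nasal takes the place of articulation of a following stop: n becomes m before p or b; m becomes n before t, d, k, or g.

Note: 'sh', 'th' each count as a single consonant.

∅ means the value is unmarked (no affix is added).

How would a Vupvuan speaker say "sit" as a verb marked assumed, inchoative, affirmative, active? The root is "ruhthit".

tepfipithruhthit

Attach evidentiality assumed pith- → pithruhthit.
aspect = inchoative: zero marking, form stays pithruhthit.
Attach polarity affirmative fu- → fupithruhthit.
Attach voice active top- → topfupithruhthit.
Apply vowel harmony: topfupithruhthit → tepfipithruhthit.
Nasal assimilation: no change.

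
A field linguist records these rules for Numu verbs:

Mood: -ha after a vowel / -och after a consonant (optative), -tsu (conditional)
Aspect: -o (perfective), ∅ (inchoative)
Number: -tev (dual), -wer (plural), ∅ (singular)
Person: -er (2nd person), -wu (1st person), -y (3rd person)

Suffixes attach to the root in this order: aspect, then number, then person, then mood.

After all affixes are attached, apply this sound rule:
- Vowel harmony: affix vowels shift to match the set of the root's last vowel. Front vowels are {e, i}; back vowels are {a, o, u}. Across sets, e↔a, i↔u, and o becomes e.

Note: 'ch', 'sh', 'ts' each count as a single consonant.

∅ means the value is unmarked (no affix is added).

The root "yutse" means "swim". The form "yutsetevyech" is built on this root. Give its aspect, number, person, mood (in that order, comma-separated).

inchoative, dual, 3rd person, optative

Segment: yutse-tev-y-och.
aspect: ∅ → inchoative.
number: -tev → dual.
person: -y → 3rd person.
mood: -ha/och → optative.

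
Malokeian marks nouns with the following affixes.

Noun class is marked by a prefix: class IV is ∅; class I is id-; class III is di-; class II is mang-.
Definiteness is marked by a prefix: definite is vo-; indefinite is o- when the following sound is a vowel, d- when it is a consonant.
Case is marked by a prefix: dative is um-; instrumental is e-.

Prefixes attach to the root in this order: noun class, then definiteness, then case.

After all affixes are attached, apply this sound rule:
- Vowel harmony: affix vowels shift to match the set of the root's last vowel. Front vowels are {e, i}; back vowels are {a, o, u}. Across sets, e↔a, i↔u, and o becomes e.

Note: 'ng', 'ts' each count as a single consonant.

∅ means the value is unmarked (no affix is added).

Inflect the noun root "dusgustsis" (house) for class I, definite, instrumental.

eveiddusgustsis

Attach noun class class I id- → iddusgustsis.
Attach definiteness definite vo- → voiddusgustsis.
Attach case instrumental e- → evoiddusgustsis.
Apply vowel harmony: evoiddusgustsis → eveiddusgustsis.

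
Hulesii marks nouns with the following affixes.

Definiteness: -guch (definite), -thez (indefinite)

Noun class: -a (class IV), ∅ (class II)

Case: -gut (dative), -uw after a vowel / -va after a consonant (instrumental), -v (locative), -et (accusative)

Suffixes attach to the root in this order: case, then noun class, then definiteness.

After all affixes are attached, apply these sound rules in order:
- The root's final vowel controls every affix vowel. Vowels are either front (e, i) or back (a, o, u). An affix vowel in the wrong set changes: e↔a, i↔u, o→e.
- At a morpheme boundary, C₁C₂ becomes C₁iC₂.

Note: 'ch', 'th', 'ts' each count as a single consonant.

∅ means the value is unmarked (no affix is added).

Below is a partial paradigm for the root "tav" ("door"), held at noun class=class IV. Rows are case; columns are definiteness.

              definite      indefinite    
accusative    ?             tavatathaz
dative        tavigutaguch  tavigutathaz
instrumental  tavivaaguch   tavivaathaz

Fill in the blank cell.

Attach case accusative -et → tavet.
Attach noun class class IV -a → taveta.
Attach definiteness definite -guch → tavetaguch.
Apply vowel harmony: tavetaguch → tavataguch.
Epenthesis: no change.

tavataguch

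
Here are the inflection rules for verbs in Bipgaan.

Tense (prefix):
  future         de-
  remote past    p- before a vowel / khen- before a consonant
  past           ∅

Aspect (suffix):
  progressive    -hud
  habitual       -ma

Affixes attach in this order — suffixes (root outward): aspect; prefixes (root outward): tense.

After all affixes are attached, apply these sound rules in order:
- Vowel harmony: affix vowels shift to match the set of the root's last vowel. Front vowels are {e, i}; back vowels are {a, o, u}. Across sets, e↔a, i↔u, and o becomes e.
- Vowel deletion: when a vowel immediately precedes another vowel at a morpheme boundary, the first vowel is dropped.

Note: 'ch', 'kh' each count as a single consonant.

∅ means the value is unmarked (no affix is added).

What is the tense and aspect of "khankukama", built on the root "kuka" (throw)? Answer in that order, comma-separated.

remote past, habitual

Segment: khen-kuka-ma.
tense: p/khen- → remote past.
aspect: -ma → habitual.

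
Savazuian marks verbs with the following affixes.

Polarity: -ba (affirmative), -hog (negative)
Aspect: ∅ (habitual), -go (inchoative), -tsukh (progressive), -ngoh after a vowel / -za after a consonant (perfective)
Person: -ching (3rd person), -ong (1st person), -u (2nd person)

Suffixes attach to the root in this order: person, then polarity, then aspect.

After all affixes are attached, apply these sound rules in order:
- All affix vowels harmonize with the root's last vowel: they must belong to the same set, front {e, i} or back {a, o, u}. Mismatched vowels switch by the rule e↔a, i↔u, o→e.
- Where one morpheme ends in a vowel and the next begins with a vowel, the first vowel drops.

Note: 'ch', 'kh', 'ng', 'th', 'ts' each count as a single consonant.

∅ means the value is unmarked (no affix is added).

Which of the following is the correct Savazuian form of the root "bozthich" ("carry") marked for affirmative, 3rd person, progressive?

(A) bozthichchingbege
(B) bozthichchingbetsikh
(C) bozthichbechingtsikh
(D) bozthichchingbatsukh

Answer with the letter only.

B

Attach person 3rd person -ching → bozthichching.
Attach polarity affirmative -ba → bozthichchingba.
Attach aspect progressive -tsukh → bozthichchingbatsukh.
Apply vowel harmony: bozthichchingbatsukh → bozthichchingbetsikh.
Vowel deletion: no change.
So the correct form is bozthichchingbetsikh, option (B).
(C) bozthichbechingtsikh is wrong: it has the affixes in the wrong order.
(D) bozthichchingbatsukh is wrong: it fails to apply the sound rule(s).
(A) bozthichchingbege is wrong: it uses inchoative instead of progressive for aspect.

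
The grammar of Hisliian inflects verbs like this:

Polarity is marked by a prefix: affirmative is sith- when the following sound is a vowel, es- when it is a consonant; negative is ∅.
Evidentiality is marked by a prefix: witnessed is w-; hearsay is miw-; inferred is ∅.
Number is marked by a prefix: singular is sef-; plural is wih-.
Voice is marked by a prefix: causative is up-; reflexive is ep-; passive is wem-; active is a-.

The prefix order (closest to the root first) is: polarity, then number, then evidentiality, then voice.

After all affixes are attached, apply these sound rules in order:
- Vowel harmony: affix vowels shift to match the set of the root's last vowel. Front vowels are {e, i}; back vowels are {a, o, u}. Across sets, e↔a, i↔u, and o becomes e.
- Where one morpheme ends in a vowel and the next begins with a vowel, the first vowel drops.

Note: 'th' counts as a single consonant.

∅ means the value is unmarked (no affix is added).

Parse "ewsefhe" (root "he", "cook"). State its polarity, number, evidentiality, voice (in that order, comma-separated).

Segment: a-w-sef-he.
polarity: ∅ → negative.
number: sef- → singular.
evidentiality: w- → witnessed.
voice: a- → active.

negative, singular, witnessed, active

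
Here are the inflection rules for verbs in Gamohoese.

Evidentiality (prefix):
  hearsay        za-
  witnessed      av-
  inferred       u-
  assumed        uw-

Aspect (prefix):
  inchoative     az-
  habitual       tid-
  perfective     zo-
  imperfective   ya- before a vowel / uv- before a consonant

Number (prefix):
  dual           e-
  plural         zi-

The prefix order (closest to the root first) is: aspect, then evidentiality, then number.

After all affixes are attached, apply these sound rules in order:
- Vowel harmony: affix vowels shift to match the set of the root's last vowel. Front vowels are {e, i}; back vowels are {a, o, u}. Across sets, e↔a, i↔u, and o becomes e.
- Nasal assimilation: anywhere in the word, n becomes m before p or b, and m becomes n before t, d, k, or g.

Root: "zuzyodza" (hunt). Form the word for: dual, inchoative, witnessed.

aavazzuzyodza

Attach aspect inchoative az- → azzuzyodza.
Attach evidentiality witnessed av- → avazzuzyodza.
Attach number dual e- → eavazzuzyodza.
Apply vowel harmony: eavazzuzyodza → aavazzuzyodza.
Nasal assimilation: no change.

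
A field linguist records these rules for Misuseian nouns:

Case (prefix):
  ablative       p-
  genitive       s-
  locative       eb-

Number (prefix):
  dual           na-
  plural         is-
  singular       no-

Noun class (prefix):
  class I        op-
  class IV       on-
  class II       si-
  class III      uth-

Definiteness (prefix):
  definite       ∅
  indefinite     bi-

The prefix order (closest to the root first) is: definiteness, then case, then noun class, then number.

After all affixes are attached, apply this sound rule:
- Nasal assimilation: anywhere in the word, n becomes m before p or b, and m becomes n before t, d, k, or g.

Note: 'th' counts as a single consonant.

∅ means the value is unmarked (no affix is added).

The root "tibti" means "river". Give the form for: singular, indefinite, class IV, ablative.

Attach definiteness indefinite bi- → bitibti.
Attach case ablative p- → pbitibti.
Attach noun class class IV on- → onpbitibti.
Attach number singular no- → noonpbitibti.
Apply nasal assimilation: noonpbitibti → noompbitibti.

noompbitibti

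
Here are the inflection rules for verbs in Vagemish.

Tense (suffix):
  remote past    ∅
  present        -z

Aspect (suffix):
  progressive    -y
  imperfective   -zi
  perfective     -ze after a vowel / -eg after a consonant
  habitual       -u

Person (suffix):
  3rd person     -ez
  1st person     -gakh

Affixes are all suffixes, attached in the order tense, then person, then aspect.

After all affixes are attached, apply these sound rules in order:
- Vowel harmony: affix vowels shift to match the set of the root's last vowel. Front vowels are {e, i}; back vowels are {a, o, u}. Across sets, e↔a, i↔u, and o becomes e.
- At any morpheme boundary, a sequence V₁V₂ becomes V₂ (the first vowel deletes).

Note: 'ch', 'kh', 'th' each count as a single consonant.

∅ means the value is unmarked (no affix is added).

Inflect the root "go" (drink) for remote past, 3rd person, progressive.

tense = remote past: zero marking, form stays go.
Attach person 3rd person -ez → goez.
Attach aspect progressive -y → goezy.
Apply vowel harmony: goezy → goazy.
Apply vowel deletion: goazy → gazy.

gazy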